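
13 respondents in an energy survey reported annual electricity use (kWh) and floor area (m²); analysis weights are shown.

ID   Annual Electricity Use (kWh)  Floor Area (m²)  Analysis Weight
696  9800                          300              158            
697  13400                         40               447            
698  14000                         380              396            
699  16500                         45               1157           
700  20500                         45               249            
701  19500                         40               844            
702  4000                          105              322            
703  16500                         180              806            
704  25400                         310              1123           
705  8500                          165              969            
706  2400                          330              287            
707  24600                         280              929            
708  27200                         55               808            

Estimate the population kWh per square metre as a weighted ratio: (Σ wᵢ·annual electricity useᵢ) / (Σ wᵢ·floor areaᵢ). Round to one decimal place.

Σ wᵢ·y = 150602700
Σ wᵢ·x = 1398965
Ratio = 150602700 / 1398965 = 107.65294

107.7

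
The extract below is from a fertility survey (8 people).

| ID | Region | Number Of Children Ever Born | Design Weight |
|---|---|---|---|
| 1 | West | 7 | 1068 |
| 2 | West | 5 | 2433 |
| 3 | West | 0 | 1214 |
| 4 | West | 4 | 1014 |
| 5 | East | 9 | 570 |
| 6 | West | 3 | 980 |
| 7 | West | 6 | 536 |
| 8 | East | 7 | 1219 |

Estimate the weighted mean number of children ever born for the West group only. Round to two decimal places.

West rows: 1, 2, 3, 4, 6, 7
Weighted sum = 7×1068 + 5×2433 + 0×1214 + 4×1014 + 3×980 + 6×536
  = 29853
Sum of weights = 1068 + 2433 + 1214 + 1014 + 980 + 536 = 7245
Weighted mean = 29853 / 7245 = 4.1204969

4.12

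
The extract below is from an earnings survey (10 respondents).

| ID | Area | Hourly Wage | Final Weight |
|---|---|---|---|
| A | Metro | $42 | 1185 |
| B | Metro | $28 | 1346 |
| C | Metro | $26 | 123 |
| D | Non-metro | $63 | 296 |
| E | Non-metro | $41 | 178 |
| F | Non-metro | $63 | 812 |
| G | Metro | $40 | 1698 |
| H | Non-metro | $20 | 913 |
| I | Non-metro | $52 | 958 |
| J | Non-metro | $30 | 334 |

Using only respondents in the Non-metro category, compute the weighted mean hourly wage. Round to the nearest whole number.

44

Non-metro rows: D, E, F, H, I, J
Weighted sum = 63×296 + 41×178 + 63×812 + 20×913 + 52×958 + 30×334
  = 18648 + 7298 + 51156 + 18260 + 49816 + 10020 = 155198
Sum of weights = 296 + 178 + 812 + 913 + 958 + 334 = 3491
Weighted mean = 155198 / 3491 = 44.456603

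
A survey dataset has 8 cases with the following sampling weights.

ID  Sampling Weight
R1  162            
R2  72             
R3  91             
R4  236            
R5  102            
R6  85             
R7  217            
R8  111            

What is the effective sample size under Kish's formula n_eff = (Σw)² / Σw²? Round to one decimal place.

Σ wᵢ = 162 + 72 + 91 + 236 + 102 + 85 + 217 + 111 = 1076
Σ wᵢ² = 26244 + 5184 + 8281 + 55696 + 10404 + 7225 + 47089 + 12321 = 172444
n_eff = 1076² / 172444 = 1157776 / 172444 = 6.7139245

6.7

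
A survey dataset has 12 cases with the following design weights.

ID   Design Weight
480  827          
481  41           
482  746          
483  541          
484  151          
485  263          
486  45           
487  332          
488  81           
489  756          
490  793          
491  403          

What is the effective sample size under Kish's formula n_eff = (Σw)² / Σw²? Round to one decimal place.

8.0

Σ wᵢ = 827 + 41 + 746 + 541 + 151 + 263 + 45 + 332 + 81 + 756 + 793 + 403 = 4979
Σ wᵢ² = 3108381
n_eff = 4979² / 3108381 = 24790441 / 3108381 = 7.9753547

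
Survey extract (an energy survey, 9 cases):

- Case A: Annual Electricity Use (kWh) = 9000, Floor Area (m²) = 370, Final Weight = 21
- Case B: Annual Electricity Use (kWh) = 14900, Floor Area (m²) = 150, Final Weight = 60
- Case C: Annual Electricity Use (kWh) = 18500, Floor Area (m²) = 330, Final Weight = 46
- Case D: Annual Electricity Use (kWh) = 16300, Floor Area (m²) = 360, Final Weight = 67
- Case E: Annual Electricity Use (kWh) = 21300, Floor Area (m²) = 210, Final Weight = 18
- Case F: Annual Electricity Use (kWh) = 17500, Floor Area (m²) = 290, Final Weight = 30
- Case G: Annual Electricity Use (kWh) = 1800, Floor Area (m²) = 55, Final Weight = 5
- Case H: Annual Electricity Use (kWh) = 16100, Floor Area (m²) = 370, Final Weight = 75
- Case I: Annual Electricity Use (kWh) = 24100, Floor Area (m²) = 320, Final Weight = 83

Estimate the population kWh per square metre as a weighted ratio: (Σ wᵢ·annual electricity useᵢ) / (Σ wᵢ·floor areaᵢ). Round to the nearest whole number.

Σ wᵢ·y = 9000×21 + 14900×60 + 18500×46 + 16300×67 + 21300×18 + 17500×30 + 1800×5 + 16100×75 + 24100×83
  = 189000 + 894000 + 851000 + 1092100 + 383400 + 525000 + 9000 + 1207500 + 2000300 = 7151300
Σ wᵢ·x = 370×21 + 150×60 + 330×46 + 360×67 + 210×18 + 290×30 + 55×5 + 370×75 + 320×83
  = 123135
Ratio = 7151300 / 123135 = 58.076907

58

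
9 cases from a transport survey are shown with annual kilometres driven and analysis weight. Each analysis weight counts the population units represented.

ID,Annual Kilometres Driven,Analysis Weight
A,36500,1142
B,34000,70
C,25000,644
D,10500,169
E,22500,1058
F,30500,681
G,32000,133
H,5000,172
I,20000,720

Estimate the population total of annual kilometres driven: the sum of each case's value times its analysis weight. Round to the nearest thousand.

Weighted total = 36500×1142 + 34000×70 + 25000×644 + 10500×169 + 22500×1058 + 30500×681 + 32000×133 + 5000×172 + 20000×720
  = 126029000

126029000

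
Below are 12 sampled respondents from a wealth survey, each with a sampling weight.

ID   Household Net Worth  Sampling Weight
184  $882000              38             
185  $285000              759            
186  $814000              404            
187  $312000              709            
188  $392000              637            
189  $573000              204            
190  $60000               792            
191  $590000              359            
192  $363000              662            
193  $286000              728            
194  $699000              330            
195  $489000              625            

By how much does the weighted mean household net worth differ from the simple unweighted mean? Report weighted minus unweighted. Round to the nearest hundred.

Unweighted sum = 5745000
Unweighted mean = 5745000 / 12 = 478750
Weighted sum = 882000×38 + 285000×759 + 814000×404 + 312000×709 + 392000×637 + 573000×204 + 60000×792 + 590000×359 + 363000×662 + 286000×728 + 699000×330 + 489000×625
  = 2410630000
Sum of weights = 38 + 759 + 404 + 709 + 637 + 204 + 792 + 359 + 662 + 728 + 330 + 625 = 6247
Weighted mean = 2410630000 / 6247 = 385886.03
Difference (weighted minus unweighted) = -92863.975

-92900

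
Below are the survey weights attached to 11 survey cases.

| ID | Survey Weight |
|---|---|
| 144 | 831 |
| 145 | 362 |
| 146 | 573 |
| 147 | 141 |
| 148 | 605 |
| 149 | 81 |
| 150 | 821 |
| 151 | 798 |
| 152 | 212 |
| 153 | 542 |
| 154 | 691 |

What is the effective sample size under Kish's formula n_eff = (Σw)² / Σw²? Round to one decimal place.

Σ wᵢ = 831 + 362 + 573 + 141 + 605 + 81 + 821 + 798 + 212 + 542 + 691 = 5657
Σ wᵢ² = 3669435
n_eff = 5657² / 3669435 = 32001649 / 3669435 = 8.721138

8.7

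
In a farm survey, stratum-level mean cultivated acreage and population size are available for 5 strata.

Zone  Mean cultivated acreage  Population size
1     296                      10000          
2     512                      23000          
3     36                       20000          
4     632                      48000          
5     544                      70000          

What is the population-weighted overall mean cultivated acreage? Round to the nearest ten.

490

Σ Nₕ·x̄ₕ = 296×10000 + 512×23000 + 36×20000 + 632×48000 + 544×70000
  = 83872000
Σ Nₕ = 10000 + 23000 + 20000 + 48000 + 70000 = 171000
Overall mean = 83872000 / 171000 = 490.47953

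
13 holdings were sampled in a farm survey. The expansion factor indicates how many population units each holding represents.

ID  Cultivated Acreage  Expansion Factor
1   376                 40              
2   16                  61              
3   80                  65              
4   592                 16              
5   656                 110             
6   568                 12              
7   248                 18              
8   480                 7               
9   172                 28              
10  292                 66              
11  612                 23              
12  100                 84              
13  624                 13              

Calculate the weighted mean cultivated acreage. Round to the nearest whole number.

317

Weighted sum = 172164
Sum of weights = 543
Weighted mean = 172164 / 543 = 317.06077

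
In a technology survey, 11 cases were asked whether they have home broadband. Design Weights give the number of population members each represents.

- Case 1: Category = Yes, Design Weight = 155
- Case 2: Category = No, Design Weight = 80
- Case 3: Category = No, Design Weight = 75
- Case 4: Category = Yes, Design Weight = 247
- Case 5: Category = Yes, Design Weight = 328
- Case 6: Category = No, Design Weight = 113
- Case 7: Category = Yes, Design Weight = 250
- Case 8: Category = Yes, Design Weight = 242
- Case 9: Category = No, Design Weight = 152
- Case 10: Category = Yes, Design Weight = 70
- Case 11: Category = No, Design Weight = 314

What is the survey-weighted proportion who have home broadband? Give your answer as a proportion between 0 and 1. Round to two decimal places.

Sum of weights for 'Yes' = 155 + 247 + 328 + 250 + 242 + 70 = 1292
Total weight = 155 + 80 + 75 + 247 + 328 + 113 + 250 + 242 + 152 + 70 + 314 = 2026
Weighted proportion = 1292 / 2026 = 0.63770977

0.64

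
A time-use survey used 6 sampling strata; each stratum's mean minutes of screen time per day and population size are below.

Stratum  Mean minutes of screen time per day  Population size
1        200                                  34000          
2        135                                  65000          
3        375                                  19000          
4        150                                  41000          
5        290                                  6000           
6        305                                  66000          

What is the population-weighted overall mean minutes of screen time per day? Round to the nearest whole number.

Σ Nₕ·x̄ₕ = 200×34000 + 135×65000 + 375×19000 + 150×41000 + 290×6000 + 305×66000
  = 6800000 + 8775000 + 7125000 + 6150000 + 1740000 + 20130000 = 50720000
Σ Nₕ = 34000 + 65000 + 19000 + 41000 + 6000 + 66000 = 231000
Overall mean = 50720000 / 231000 = 219.5671

220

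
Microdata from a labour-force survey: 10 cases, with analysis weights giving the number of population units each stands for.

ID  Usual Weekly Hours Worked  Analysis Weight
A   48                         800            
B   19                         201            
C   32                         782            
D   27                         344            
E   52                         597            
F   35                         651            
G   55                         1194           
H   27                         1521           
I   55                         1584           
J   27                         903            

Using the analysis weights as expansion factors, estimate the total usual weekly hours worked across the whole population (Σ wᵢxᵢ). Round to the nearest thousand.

Weighted total = 348598

349000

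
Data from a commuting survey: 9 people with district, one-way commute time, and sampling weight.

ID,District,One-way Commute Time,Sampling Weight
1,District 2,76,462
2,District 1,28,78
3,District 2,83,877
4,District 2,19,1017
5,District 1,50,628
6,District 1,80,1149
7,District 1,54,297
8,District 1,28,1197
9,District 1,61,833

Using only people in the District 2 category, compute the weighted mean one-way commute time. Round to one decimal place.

District 2 rows: 1, 3, 4
Weighted sum = 76×462 + 83×877 + 19×1017
  = 35112 + 72791 + 19323 = 127226
Sum of weights = 2356
Weighted mean = 127226 / 2356 = 54.000849

54.0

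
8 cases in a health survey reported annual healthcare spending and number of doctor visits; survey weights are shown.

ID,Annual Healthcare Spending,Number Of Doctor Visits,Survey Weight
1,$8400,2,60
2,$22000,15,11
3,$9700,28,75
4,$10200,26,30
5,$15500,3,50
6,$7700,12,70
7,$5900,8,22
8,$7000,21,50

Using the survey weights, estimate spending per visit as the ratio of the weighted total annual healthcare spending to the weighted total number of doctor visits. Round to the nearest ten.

660

Σ wᵢ·y = 3573300
Σ wᵢ·x = 2×60 + 15×11 + 28×75 + 26×30 + 3×50 + 12×70 + 8×22 + 21×50
  = 120 + 165 + 2100 + 780 + 150 + 840 + 176 + 1050 = 5381
Ratio = 3573300 / 5381 = 664.05873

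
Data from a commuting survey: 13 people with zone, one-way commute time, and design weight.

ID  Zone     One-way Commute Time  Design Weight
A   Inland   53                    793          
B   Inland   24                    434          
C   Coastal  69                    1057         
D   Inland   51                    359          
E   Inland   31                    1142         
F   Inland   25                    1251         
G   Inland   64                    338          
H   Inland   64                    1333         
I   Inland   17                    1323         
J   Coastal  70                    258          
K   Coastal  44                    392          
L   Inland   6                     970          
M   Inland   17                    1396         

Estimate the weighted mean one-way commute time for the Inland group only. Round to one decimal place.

31.7

Inland rows: A, B, D, E, F, G, H, I, L, M
Weighted sum = 53×793 + 24×434 + 51×359 + 31×1142 + 25×1251 + 64×338 + 64×1333 + 17×1323 + 6×970 + 17×1396
  = 42029 + 10416 + 18309 + 35402 + 31275 + 21632 + 85312 + 22491 + 5820 + 23732 = 296418
Sum of weights = 793 + 434 + 359 + 1142 + 1251 + 338 + 1333 + 1323 + 970 + 1396 = 9339
Weighted mean = 296418 / 9339 = 31.739801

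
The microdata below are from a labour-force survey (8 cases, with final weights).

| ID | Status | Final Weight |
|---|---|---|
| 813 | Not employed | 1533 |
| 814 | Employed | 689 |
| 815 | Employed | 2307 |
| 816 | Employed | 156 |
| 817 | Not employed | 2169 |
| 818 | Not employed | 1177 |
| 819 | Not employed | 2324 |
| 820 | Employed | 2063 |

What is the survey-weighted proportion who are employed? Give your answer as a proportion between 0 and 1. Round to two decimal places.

Sum of weights for 'Employed' = 689 + 2307 + 156 + 2063 = 5215
Total weight = 1533 + 689 + 2307 + 156 + 2169 + 1177 + 2324 + 2063 = 12418
Weighted proportion = 5215 / 12418 = 0.4199549

0.42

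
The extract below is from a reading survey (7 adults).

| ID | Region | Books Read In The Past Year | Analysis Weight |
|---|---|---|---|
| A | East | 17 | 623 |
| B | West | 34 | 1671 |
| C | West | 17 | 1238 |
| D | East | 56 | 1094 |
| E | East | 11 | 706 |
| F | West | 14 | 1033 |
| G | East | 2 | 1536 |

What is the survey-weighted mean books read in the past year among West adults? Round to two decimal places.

23.42

West rows: B, C, F
Weighted sum = 34×1671 + 17×1238 + 14×1033
  = 56814 + 21046 + 14462 = 92322
Sum of weights = 1671 + 1238 + 1033 = 3942
Weighted mean = 92322 / 3942 = 23.420091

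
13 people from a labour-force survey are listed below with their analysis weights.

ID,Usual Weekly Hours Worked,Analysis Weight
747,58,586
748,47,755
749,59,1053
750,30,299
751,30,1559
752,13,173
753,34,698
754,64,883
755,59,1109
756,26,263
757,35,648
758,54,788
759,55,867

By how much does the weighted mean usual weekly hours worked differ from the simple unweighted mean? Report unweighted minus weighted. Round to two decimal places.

Unweighted sum = 564
Unweighted mean = 564 / 13 = 43.384615
Weighted sum = 455019
Sum of weights = 9681
Weighted mean = 455019 / 9681 = 47.00124
Difference (unweighted minus weighted) = -3.6166242

-3.62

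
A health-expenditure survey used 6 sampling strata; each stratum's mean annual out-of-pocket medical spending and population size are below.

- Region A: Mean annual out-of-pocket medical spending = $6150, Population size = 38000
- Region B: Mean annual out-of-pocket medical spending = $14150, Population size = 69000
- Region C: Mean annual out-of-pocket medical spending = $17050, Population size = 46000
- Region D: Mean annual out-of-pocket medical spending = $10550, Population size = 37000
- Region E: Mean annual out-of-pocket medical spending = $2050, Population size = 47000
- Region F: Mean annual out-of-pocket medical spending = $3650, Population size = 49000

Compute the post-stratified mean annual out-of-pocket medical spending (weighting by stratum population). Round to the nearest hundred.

9300

Σ Nₕ·x̄ₕ = 6150×38000 + 14150×69000 + 17050×46000 + 10550×37000 + 2050×47000 + 3650×49000
  = 233700000 + 976350000 + 784300000 + 390350000 + 96350000 + 178850000 = 2659900000
Σ Nₕ = 38000 + 69000 + 46000 + 37000 + 47000 + 49000 = 286000
Overall mean = 2659900000 / 286000 = 9300.3497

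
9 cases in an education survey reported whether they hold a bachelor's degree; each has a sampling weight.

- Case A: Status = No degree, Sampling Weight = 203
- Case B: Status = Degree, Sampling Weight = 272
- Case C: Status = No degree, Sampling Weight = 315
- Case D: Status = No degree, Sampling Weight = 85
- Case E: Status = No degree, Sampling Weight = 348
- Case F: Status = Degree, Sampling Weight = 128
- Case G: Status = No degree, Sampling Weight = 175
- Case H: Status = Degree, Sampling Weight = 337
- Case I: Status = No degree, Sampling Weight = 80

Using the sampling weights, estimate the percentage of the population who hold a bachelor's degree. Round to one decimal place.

Sum of weights for 'Degree' = 272 + 128 + 337 = 737
Total weight = 203 + 272 + 315 + 85 + 348 + 128 + 175 + 337 + 80 = 1943
Weighted proportion = 737 / 1943 = 0.37931034 → 37.931034%

37.9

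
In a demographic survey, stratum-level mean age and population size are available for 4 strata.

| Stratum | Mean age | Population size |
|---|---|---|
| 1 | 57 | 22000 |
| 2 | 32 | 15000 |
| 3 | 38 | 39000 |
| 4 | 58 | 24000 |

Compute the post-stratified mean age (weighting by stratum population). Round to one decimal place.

46.1

Σ Nₕ·x̄ₕ = 57×22000 + 32×15000 + 38×39000 + 58×24000
  = 1254000 + 480000 + 1482000 + 1392000 = 4608000
Σ Nₕ = 100000
Overall mean = 4608000 / 100000 = 46.08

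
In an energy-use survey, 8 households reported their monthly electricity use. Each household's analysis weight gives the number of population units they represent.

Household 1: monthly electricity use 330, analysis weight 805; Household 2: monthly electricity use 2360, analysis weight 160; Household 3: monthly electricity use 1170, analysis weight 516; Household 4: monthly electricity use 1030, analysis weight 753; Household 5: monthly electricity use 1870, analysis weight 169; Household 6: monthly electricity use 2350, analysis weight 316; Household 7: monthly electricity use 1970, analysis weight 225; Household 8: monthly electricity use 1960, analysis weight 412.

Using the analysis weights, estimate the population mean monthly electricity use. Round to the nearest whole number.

Weighted sum = 330×805 + 2360×160 + 1170×516 + 1030×753 + 1870×169 + 2350×316 + 1970×225 + 1960×412
  = 4331960
Sum of weights = 3356
Weighted mean = 4331960 / 3356 = 1290.8105

1291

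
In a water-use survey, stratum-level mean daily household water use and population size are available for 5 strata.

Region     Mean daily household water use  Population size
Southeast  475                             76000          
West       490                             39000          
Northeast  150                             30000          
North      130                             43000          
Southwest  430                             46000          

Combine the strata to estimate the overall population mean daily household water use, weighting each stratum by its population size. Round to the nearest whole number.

364

Σ Nₕ·x̄ₕ = 475×76000 + 490×39000 + 150×30000 + 130×43000 + 430×46000
  = 36100000 + 19110000 + 4500000 + 5590000 + 19780000 = 85080000
Σ Nₕ = 76000 + 39000 + 30000 + 43000 + 46000 = 234000
Overall mean = 85080000 / 234000 = 363.58974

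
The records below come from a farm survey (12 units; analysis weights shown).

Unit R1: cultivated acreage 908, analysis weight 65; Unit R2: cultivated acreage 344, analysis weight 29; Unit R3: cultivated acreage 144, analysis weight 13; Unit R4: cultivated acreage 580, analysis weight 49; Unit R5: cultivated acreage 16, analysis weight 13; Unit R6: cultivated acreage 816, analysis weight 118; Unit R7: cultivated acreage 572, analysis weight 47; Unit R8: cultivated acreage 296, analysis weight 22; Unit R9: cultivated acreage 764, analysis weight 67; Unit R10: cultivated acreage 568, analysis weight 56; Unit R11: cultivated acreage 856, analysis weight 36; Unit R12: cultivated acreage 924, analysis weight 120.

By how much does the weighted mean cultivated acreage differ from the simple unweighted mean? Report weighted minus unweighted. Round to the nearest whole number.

Unweighted sum = 908 + 344 + 144 + 580 + 16 + 816 + 572 + 296 + 764 + 568 + 856 + 924 = 6788
Unweighted mean = 6788 / 12 = 565.66667
Weighted sum = 908×65 + 344×29 + 144×13 + 580×49 + 16×13 + 816×118 + 572×47 + 296×22 + 764×67 + 568×56 + 856×36 + 924×120
  = 59020 + 9976 + 1872 + 28420 + 208 + 96288 + 26884 + 6512 + 51188 + 31808 + 30816 + 110880 = 453872
Sum of weights = 65 + 29 + 13 + 49 + 13 + 118 + 47 + 22 + 67 + 56 + 36 + 120 = 635
Weighted mean = 453872 / 635 = 714.75906
Difference (weighted minus unweighted) = 149.09239

149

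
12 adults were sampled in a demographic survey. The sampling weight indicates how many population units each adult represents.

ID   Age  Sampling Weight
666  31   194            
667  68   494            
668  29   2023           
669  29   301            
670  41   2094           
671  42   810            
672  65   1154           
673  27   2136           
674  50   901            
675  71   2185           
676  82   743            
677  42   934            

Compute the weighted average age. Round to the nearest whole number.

47

Weighted sum = 31×194 + 68×494 + 29×2023 + 29×301 + 41×2094 + 42×810 + 65×1154 + 27×2136 + 50×901 + 71×2185 + 82×743 + 42×934
  = 6014 + 33592 + 58667 + 8729 + 85854 + 34020 + 75010 + 57672 + 45050 + 155135 + 60926 + 39228 = 659897
Sum of weights = 194 + 494 + 2023 + 301 + 2094 + 810 + 1154 + 2136 + 901 + 2185 + 743 + 934 = 13969
Weighted mean = 659897 / 13969 = 47.240103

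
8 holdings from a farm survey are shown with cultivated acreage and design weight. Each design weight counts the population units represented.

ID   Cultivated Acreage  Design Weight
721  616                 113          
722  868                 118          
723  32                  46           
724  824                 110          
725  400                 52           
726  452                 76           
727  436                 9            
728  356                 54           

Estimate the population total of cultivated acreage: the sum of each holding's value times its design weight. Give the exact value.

342444

Weighted total = 616×113 + 868×118 + 32×46 + 824×110 + 400×52 + 452×76 + 436×9 + 356×54
  = 69608 + 102424 + 1472 + 90640 + 20800 + 34352 + 3924 + 19224 = 342444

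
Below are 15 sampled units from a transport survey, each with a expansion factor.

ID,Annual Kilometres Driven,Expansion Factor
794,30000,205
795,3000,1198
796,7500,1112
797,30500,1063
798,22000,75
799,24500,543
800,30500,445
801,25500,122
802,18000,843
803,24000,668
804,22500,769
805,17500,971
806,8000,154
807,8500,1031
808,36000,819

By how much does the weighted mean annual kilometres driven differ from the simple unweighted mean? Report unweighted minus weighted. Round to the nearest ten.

Unweighted sum = 308000
Unweighted mean = 308000 / 15 = 20533.333
Weighted sum = 187123000
Sum of weights = 10018
Weighted mean = 187123000 / 10018 = 18678.678
Difference (unweighted minus weighted) = 1854.655

1850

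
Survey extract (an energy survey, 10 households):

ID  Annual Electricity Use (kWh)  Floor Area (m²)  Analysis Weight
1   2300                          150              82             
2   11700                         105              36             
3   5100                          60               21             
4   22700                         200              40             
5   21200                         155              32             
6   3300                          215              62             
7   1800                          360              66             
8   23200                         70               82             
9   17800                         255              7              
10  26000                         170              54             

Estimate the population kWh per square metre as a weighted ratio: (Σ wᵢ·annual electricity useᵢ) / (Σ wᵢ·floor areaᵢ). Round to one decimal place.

Σ wᵢ·y = 2300×82 + 11700×36 + 5100×21 + 22700×40 + 21200×32 + 3300×62 + 1800×66 + 23200×82 + 17800×7 + 26000×54
  = 188600 + 421200 + 107100 + 908000 + 678400 + 204600 + 118800 + 1902400 + 124600 + 1404000 = 6057700
Σ wᵢ·x = 150×82 + 105×36 + 60×21 + 200×40 + 155×32 + 215×62 + 360×66 + 70×82 + 255×7 + 170×54
  = 12300 + 3780 + 1260 + 8000 + 4960 + 13330 + 23760 + 5740 + 1785 + 9180 = 84095
Ratio = 6057700 / 84095 = 72.034009

72.0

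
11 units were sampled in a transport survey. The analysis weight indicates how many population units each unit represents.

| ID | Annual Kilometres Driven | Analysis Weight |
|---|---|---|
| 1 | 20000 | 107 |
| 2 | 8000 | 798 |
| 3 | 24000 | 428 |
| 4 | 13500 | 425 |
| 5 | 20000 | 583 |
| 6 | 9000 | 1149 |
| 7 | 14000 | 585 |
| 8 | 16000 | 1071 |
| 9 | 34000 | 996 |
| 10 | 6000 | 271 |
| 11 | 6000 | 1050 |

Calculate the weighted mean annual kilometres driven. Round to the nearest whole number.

15229

Weighted sum = 20000×107 + 8000×798 + 24000×428 + 13500×425 + 20000×583 + 9000×1149 + 14000×585 + 16000×1071 + 34000×996 + 6000×271 + 6000×1050
  = 2140000 + 6384000 + 10272000 + 5737500 + 11660000 + 10341000 + 8190000 + 17136000 + 33864000 + 1626000 + 6300000 = 113650500
Sum of weights = 107 + 798 + 428 + 425 + 583 + 1149 + 585 + 1071 + 996 + 271 + 1050 = 7463
Weighted mean = 113650500 / 7463 = 15228.527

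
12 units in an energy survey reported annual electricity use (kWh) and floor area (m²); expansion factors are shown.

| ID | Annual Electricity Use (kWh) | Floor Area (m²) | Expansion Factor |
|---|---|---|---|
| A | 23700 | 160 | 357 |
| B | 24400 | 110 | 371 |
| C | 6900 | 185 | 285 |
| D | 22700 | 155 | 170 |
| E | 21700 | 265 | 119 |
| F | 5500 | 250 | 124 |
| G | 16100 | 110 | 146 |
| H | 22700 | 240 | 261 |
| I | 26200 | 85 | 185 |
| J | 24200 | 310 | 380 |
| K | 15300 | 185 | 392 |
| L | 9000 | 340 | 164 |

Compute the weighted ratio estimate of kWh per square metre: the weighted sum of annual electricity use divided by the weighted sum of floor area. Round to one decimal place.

97.2

Σ wᵢ·y = 23700×357 + 24400×371 + 6900×285 + 22700×170 + 21700×119 + 5500×124 + 16100×146 + 22700×261 + 26200×185 + 24200×380 + 15300×392 + 9000×164
  = 8460900 + 9052400 + 1966500 + 3859000 + 2582300 + 682000 + 2350600 + 5924700 + 4847000 + 9196000 + 5997600 + 1476000 = 56395000
Σ wᵢ·x = 160×357 + 110×371 + 185×285 + 155×170 + 265×119 + 250×124 + 110×146 + 240×261 + 85×185 + 310×380 + 185×392 + 340×164
  = 57120 + 40810 + 52725 + 26350 + 31535 + 31000 + 16060 + 62640 + 15725 + 117800 + 72520 + 55760 = 580045
Ratio = 56395000 / 580045 = 97.225215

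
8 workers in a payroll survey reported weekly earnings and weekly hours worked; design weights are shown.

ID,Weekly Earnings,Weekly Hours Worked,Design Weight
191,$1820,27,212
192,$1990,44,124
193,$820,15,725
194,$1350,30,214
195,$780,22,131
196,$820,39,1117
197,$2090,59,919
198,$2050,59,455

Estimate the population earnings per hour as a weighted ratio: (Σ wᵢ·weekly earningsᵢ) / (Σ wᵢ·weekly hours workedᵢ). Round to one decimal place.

Σ wᵢ·y = 1820×212 + 1990×124 + 820×725 + 1350×214 + 780×131 + 820×1117 + 2090×919 + 2050×455
  = 385840 + 246760 + 594500 + 288900 + 102180 + 915940 + 1920710 + 932750 = 5387580
Σ wᵢ·x = 27×212 + 44×124 + 15×725 + 30×214 + 22×131 + 39×1117 + 59×919 + 59×455
  = 155986
Ratio = 5387580 / 155986 = 34.538869

34.5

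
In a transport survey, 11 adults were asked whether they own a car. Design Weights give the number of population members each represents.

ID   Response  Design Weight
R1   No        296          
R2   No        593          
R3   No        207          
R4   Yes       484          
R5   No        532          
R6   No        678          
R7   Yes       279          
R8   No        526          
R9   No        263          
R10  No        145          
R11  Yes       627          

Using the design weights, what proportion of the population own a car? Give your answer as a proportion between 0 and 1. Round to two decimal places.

0.30

Sum of weights for 'Yes' = 484 + 279 + 627 = 1390
Total weight = 296 + 593 + 207 + 484 + 532 + 678 + 279 + 526 + 263 + 145 + 627 = 4630
Weighted proportion = 1390 / 4630 = 0.30021598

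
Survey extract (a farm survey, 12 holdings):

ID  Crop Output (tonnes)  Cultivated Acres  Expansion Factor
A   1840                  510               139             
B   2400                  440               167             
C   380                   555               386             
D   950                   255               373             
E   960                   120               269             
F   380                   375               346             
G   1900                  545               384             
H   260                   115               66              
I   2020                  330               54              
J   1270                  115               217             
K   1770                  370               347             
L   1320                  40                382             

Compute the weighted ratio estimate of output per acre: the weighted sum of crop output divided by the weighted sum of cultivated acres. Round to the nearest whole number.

Σ wᵢ·y = 3797170
Σ wᵢ·x = 510×139 + 440×167 + 555×386 + 255×373 + 120×269 + 375×346 + 545×384 + 115×66 + 330×54 + 115×217 + 370×347 + 40×382
  = 1019060
Ratio = 3797170 / 1019060 = 3.7261496

4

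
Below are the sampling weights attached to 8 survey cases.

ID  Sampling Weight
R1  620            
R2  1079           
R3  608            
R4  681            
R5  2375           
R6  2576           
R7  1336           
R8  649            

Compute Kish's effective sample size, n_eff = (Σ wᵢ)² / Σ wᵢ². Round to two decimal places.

5.84

Σ wᵢ = 9924
Σ wᵢ² = 384400 + 1164241 + 369664 + 463761 + 5640625 + 6635776 + 1784896 + 421201 = 16864564
n_eff = 9924² / 16864564 = 98485776 / 16864564 = 5.8398056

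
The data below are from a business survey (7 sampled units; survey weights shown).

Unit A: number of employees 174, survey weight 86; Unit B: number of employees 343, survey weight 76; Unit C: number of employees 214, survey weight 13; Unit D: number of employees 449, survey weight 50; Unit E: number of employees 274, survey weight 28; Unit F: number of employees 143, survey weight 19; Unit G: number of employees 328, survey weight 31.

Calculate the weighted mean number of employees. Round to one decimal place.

286.5

Weighted sum = 86821
Sum of weights = 86 + 76 + 13 + 50 + 28 + 19 + 31 = 303
Weighted mean = 86821 / 303 = 286.53795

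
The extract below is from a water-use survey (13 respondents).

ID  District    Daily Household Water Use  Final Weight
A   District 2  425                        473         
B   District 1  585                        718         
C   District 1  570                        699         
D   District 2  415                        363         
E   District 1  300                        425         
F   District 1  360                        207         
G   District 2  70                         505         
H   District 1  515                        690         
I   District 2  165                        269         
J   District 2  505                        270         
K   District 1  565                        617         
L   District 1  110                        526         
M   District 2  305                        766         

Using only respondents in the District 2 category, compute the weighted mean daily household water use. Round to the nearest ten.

300

District 2 rows: A, D, G, I, J, M
Weighted sum = 425×473 + 415×363 + 70×505 + 165×269 + 505×270 + 305×766
  = 801385
Sum of weights = 473 + 363 + 505 + 269 + 270 + 766 = 2646
Weighted mean = 801385 / 2646 = 302.86659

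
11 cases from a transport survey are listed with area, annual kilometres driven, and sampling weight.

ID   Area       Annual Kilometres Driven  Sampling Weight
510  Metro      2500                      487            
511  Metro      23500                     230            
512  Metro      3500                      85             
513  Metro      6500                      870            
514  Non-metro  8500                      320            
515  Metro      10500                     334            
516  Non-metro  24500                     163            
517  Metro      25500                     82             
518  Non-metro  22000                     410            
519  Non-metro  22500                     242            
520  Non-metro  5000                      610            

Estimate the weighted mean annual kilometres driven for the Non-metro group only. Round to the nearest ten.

13880

Non-metro rows: 514, 516, 518, 519, 520
Weighted sum = 8500×320 + 24500×163 + 22000×410 + 22500×242 + 5000×610
  = 2720000 + 3993500 + 9020000 + 5445000 + 3050000 = 24228500
Sum of weights = 320 + 163 + 410 + 242 + 610 = 1745
Weighted mean = 24228500 / 1745 = 13884.527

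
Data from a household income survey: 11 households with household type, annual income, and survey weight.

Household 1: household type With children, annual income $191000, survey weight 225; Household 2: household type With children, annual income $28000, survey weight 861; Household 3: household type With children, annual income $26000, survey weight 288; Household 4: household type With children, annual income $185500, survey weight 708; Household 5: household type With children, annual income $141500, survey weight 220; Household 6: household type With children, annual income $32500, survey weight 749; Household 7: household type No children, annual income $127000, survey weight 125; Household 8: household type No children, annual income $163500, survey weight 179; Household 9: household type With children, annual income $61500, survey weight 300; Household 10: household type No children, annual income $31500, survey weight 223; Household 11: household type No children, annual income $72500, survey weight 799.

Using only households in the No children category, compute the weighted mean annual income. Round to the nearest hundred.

No children rows: 7, 8, 10, 11
Weighted sum = 127000×125 + 163500×179 + 31500×223 + 72500×799
  = 15875000 + 29266500 + 7024500 + 57927500 = 110093500
Sum of weights = 125 + 179 + 223 + 799 = 1326
Weighted mean = 110093500 / 1326 = 83026.772

83000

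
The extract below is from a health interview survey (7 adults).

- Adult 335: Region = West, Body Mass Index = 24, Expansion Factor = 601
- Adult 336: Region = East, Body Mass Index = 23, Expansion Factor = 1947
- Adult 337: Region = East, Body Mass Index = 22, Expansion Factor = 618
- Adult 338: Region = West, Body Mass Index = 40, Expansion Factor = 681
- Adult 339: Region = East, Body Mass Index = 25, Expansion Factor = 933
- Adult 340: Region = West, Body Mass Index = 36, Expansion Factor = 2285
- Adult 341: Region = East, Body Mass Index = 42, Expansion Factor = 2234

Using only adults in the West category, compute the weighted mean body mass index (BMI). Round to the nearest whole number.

West rows: 335, 338, 340
Weighted sum = 24×601 + 40×681 + 36×2285
  = 14424 + 27240 + 82260 = 123924
Sum of weights = 3567
Weighted mean = 123924 / 3567 = 34.7418

35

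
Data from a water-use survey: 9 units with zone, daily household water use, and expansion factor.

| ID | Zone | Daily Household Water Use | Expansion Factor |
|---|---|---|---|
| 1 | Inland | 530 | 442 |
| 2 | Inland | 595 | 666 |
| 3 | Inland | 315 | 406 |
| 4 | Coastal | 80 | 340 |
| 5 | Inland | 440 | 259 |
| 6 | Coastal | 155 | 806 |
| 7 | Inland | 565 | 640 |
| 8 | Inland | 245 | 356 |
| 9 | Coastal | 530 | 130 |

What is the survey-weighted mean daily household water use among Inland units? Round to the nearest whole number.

477

Inland rows: 1, 2, 3, 5, 7, 8
Weighted sum = 530×442 + 595×666 + 315×406 + 440×259 + 565×640 + 245×356
  = 234260 + 396270 + 127890 + 113960 + 361600 + 87220 = 1321200
Sum of weights = 442 + 666 + 406 + 259 + 640 + 356 = 2769
Weighted mean = 1321200 / 2769 = 477.13976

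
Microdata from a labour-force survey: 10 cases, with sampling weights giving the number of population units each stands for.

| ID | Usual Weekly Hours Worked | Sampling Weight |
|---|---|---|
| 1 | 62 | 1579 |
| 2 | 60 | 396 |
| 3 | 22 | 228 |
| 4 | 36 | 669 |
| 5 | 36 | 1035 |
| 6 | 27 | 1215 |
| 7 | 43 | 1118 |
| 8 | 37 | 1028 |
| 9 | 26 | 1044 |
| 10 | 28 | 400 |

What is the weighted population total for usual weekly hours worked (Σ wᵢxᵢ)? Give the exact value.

Weighted total = 345277

345277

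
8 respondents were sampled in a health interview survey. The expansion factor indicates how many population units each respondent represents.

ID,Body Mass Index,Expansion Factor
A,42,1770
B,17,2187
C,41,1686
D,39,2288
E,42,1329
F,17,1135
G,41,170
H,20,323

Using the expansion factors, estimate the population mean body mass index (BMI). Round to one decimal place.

32.9

Weighted sum = 42×1770 + 17×2187 + 41×1686 + 39×2288 + 42×1329 + 17×1135 + 41×170 + 20×323
  = 74340 + 37179 + 69126 + 89232 + 55818 + 19295 + 6970 + 6460 = 358420
Sum of weights = 1770 + 2187 + 1686 + 2288 + 1329 + 1135 + 170 + 323 = 10888
Weighted mean = 358420 / 10888 = 32.91881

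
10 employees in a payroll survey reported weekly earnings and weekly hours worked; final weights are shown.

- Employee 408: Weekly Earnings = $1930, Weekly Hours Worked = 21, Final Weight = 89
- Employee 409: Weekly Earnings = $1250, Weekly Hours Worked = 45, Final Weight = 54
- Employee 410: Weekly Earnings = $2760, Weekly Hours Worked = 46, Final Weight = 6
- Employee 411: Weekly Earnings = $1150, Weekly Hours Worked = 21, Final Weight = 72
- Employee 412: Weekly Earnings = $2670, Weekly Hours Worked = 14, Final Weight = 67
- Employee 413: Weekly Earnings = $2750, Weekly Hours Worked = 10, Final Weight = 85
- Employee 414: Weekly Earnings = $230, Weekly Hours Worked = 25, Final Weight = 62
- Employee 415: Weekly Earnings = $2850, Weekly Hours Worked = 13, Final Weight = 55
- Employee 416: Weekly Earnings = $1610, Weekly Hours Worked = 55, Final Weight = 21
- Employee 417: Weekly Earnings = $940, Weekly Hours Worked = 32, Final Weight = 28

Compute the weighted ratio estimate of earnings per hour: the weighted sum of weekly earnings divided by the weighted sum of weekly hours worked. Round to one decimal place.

80.6

Σ wᵢ·y = 1930×89 + 1250×54 + 2760×6 + 1150×72 + 2670×67 + 2750×85 + 230×62 + 2850×55 + 1610×21 + 940×28
  = 171770 + 67500 + 16560 + 82800 + 178890 + 233750 + 14260 + 156750 + 33810 + 26320 = 982410
Σ wᵢ·x = 21×89 + 45×54 + 46×6 + 21×72 + 14×67 + 10×85 + 25×62 + 13×55 + 55×21 + 32×28
  = 1869 + 2430 + 276 + 1512 + 938 + 850 + 1550 + 715 + 1155 + 896 = 12191
Ratio = 982410 / 12191 = 80.584858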